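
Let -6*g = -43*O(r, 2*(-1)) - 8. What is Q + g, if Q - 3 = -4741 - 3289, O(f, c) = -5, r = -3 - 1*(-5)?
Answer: -16123/2 ≈ -8061.5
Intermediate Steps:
r = 2 (r = -3 + 5 = 2)
Q = -8027 (Q = 3 + (-4741 - 3289) = 3 - 8030 = -8027)
g = -69/2 (g = -(-43*(-5) - 8)/6 = -(215 - 8)/6 = -1/6*207 = -69/2 ≈ -34.500)
Q + g = -8027 - 69/2 = -16123/2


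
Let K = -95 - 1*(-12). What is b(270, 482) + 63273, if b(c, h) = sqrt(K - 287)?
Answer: 63273 + I*sqrt(370) ≈ 63273.0 + 19.235*I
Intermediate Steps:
K = -83 (K = -95 + 12 = -83)
b(c, h) = I*sqrt(370) (b(c, h) = sqrt(-83 - 287) = sqrt(-370) = I*sqrt(370))
b(270, 482) + 63273 = I*sqrt(370) + 63273 = 63273 + I*sqrt(370)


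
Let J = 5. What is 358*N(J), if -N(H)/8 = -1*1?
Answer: 2864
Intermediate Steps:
N(H) = 8 (N(H) = -(-8) = -8*(-1) = 8)
358*N(J) = 358*8 = 2864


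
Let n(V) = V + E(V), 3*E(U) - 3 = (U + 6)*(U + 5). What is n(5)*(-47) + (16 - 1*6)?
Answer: -5986/3 ≈ -1995.3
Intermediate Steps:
E(U) = 1 + (5 + U)*(6 + U)/3 (E(U) = 1 + ((U + 6)*(U + 5))/3 = 1 + ((6 + U)*(5 + U))/3 = 1 + ((5 + U)*(6 + U))/3 = 1 + (5 + U)*(6 + U)/3)
n(V) = 11 + V**2/3 + 14*V/3 (n(V) = V + (11 + V**2/3 + 11*V/3) = 11 + V**2/3 + 14*V/3)
n(5)*(-47) + (16 - 1*6) = (11 + (1/3)*5**2 + (14/3)*5)*(-47) + (16 - 1*6) = (11 + (1/3)*25 + 70/3)*(-47) + (16 - 6) = (11 + 25/3 + 70/3)*(-47) + 10 = (128/3)*(-47) + 10 = -6016/3 + 10 = -5986/3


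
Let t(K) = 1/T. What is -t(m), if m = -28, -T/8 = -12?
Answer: -1/96 ≈ -0.010417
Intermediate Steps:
T = 96 (T = -8*(-12) = 96)
t(K) = 1/96
-t(m) = -1*1/96 = -1/96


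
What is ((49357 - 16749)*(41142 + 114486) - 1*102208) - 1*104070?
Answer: 5074511546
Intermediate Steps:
((49357 - 16749)*(41142 + 114486) - 1*102208) - 1*104070 = (32608*155628 - 102208) - 104070 = (5074717824 - 102208) - 104070 = 5074615616 - 104070 = 5074511546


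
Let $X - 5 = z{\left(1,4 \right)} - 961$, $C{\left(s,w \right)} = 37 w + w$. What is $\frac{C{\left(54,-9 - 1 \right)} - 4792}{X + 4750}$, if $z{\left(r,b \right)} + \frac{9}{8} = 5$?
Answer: $- \frac{41376}{30383} \approx -1.3618$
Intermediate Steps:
$z{\left(r,b \right)} = \frac{31}{8}$ ($z{\left(r,b \right)} = - \frac{9}{8} + 5 = \frac{31}{8}$)
$C{\left(s,w \right)} = 38 w$
$X = - \frac{7617}{8}$ ($X = 5 + \left(\frac{31}{8} - 961\right) = 5 - \frac{7657}{8} = - \frac{7617}{8} \approx -952.13$)
$\frac{C{\left(54,-9 - 1 \right)} - 4792}{X + 4750} = \frac{38 \left(-9 - 1\right) - 4792}{- \frac{7617}{8} + 4750} = \frac{38 \left(-9 - 1\right) - 4792}{\frac{30383}{8}} = \left(38 \left(-10\right) - 4792\right) \frac{8}{30383} = \left(-380 - 4792\right) \frac{8}{30383} = \left(-5172\right) \frac{8}{30383} = - \frac{41376}{30383}$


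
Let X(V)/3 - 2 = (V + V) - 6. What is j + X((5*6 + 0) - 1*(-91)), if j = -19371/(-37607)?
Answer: 26870769/37607 ≈ 714.51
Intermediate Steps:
j = 19371/37607 (j = -19371*(-1/37607) = 19371/37607 ≈ 0.51509)
X(V) = -12 + 6*V (X(V) = 6 + 3*((V + V) - 6) = 6 + 3*(2*V - 6) = 6 + 3*(-6 + 2*V) = 6 + (-18 + 6*V) = -12 + 6*V)
j + X((5*6 + 0) - 1*(-91)) = 19371/37607 + (-12 + 6*((5*6 + 0) - 1*(-91))) = 19371/37607 + (-12 + 6*((30 + 0) + 91)) = 19371/37607 + (-12 + 6*(30 + 91)) = 19371/37607 + (-12 + 6*121) = 19371/37607 + (-12 + 726) = 19371/37607 + 714 = 26870769/37607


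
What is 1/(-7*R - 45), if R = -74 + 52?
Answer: 1/109 ≈ 0.0091743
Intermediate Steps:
R = -22
1/(-7*R - 45) = 1/(-7*(-22) - 45) = 1/(154 - 45) = 1/109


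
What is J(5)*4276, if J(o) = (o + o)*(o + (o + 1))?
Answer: 470360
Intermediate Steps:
J(o) = 2*o*(1 + 2*o) (J(o) = (2*o)*(o + (1 + o)) = (2*o)*(1 + 2*o) = 2*o*(1 + 2*o))
J(5)*4276 = (2*5*(1 + 2*5))*4276 = (2*5*(1 + 10))*4276 = (2*5*11)*4276 = 110*4276 = 470360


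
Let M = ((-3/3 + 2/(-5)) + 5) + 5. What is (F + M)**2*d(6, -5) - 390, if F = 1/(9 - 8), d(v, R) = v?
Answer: 4074/25 ≈ 162.96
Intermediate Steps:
F = 1 (F = 1/1 = 1)
M = 43/5 (M = ((-3*1/3 + 2*(-1/5)) + 5) + 5 = ((-1 - 2/5) + 5) + 5 = (-7/5 + 5) + 5 = 18/5 + 5 = 43/5 ≈ 8.6000)
(F + M)**2*d(6, -5) - 390 = (1 + 43/5)**2*6 - 390 = (48/5)**2*6 - 390 = (2304/25)*6 - 390 = 13824/25 - 390 = 4074/25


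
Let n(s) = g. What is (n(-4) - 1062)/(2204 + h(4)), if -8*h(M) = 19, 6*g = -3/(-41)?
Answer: -348332/722133 ≈ -0.48237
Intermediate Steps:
g = 1/82 (g = (-3/(-41))/6 = (-3*(-1/41))/6 = (⅙)*(3/41) = 1/82 ≈ 0.012195)
n(s) = 1/82
h(M) = -19/8 (h(M) = -⅛*19 = -19/8)
(n(-4) - 1062)/(2204 + h(4)) = (1/82 - 1062)/(2204 - 19/8) = -87083/(82*17613/8) = -87083/82*8/17613 = -348332/722133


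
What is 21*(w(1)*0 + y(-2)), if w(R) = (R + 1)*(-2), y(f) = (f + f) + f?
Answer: -126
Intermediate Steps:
y(f) = 3*f (y(f) = 2*f + f = 3*f)
w(R) = -2 - 2*R (w(R) = (1 + R)*(-2) = -2 - 2*R)
21*(w(1)*0 + y(-2)) = 21*((-2 - 2*1)*0 + 3*(-2)) = 21*((-2 - 2)*0 - 6) = 21*(-4*0 - 6) = 21*(0 - 6) = 21*(-6) = -126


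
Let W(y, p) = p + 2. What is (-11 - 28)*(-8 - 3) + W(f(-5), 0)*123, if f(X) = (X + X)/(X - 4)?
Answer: 675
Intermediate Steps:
f(X) = 2*X/(-4 + X) (f(X) = (2*X)/(-4 + X) = 2*X/(-4 + X))
W(y, p) = 2 + p
(-11 - 28)*(-8 - 3) + W(f(-5), 0)*123 = (-11 - 28)*(-8 - 3) + (2 + 0)*123 = -39*(-11) + 2*123 = 429 + 246 = 675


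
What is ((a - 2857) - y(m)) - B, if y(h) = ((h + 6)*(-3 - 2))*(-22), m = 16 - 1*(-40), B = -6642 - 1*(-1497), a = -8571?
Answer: -13103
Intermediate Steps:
B = -5145 (B = -6642 + 1497 = -5145)
m = 56 (m = 16 + 40 = 56)
y(h) = 660 + 110*h (y(h) = ((6 + h)*(-5))*(-22) = (-30 - 5*h)*(-22) = 660 + 110*h)
((a - 2857) - y(m)) - B = ((-8571 - 2857) - (660 + 110*56)) - 1*(-5145) = (-11428 - (660 + 6160)) + 5145 = (-11428 - 1*6820) + 5145 = (-11428 - 6820) + 5145 = -18248 + 5145 = -13103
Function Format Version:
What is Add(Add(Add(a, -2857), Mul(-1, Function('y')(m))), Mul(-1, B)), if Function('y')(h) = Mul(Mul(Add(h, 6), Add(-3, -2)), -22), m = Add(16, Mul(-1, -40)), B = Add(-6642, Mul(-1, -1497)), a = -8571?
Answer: -13103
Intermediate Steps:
B = -5145 (B = Add(-6642, 1497) = -5145)
m = 56 (m = Add(16, 40) = 56)
Function('y')(h) = Add(660, Mul(110, h)) (Function('y')(h) = Mul(Mul(Add(6, h), -5), -22) = Mul(Add(-30, Mul(-5, h)), -22) = Add(660, Mul(110, h)))
Add(Add(Add(a, -2857), Mul(-1, Function('y')(m))), Mul(-1, B)) = Add(Add(Add(-8571, -2857), Mul(-1, Add(660, Mul(110, 56)))), Mul(-1, -5145)) = Add(Add(-11428, Mul(-1, Add(660, 6160))), 5145) = Add(Add(-11428, Mul(-1, 6820)), 5145) = Add(Add(-11428, -6820), 5145) = Add(-18248, 5145) = -13103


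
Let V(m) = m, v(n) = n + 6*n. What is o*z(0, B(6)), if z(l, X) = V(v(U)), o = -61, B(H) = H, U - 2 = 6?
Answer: -3416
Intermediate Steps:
U = 8 (U = 2 + 6 = 8)
v(n) = 7*n
z(l, X) = 56 (z(l, X) = 7*8 = 56)
o*z(0, B(6)) = -61*56 = -3416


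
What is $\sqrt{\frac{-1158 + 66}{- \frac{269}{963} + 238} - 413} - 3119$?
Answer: $-3119 + \frac{i \sqrt{875387415497}}{45785} \approx -3119.0 + 20.435 i$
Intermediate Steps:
$\sqrt{\frac{-1158 + 66}{- \frac{269}{963} + 238} - 413} - 3119 = \sqrt{- \frac{1092}{\left(-269\right) \frac{1}{963} + 238} - 413} - 3119 = \sqrt{- \frac{1092}{- \frac{269}{963} + 238} - 413} - 3119 = \sqrt{- \frac{1092}{\frac{228925}{963}} - 413} - 3119 = \sqrt{\left(-1092\right) \frac{963}{228925} - 413} - 3119 = \sqrt{- \frac{1051596}{228925} - 413} - 3119 = \sqrt{- \frac{95597621}{228925}} - 3119 = \frac{i \sqrt{875387415497}}{45785} - 3119 = -3119 + \frac{i \sqrt{875387415497}}{45785}$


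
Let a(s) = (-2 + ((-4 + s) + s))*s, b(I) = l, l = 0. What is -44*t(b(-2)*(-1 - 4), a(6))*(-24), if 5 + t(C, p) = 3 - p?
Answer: -40128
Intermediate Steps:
b(I) = 0
a(s) = s*(-6 + 2*s) (a(s) = (-2 + (-4 + 2*s))*s = (-6 + 2*s)*s = s*(-6 + 2*s))
t(C, p) = -2 - p (t(C, p) = -5 + (3 - p) = -2 - p)
-44*t(b(-2)*(-1 - 4), a(6))*(-24) = -44*(-2 - 2*6*(-3 + 6))*(-24) = -44*(-2 - 2*6*3)*(-24) = -44*(-2 - 1*36)*(-24) = -44*(-2 - 36)*(-24) = -44*(-38)*(-24) = 1672*(-24) = -40128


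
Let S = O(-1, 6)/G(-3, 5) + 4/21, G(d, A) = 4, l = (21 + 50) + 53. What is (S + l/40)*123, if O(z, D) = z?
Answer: 52357/140 ≈ 373.98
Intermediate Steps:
l = 124 (l = 71 + 53 = 124)
S = -5/84 (S = -1/4 + 4/21 = -5/84 ≈ -0.059524)
(S + l/40)*123 = (-5/84 + 124/40)*123 = (-5/84 + 124*(1/40))*123 = (-5/84 + 31/10)*123 = (1277/420)*123 = 52357/140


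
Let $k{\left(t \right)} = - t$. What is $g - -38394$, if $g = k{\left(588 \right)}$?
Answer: $37806$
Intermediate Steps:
$g = -588$ ($g = \left(-1\right) 588 = -588$)
$g - -38394 = -588 - -38394 = -588 + 38394 = 37806$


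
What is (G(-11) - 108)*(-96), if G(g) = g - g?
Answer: 10368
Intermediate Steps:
G(g) = 0
(G(-11) - 108)*(-96) = (0 - 108)*(-96) = -108*(-96) = 10368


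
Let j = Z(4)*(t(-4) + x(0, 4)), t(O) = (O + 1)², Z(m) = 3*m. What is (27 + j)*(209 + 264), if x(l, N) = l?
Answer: 63855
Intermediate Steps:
t(O) = (1 + O)²
j = 108 (j = (3*4)*((1 - 4)² + 0) = 12*((-3)² + 0) = 12*(9 + 0) = 12*9 = 108)
(27 + j)*(209 + 264) = (27 + 108)*(209 + 264) = 135*473 = 63855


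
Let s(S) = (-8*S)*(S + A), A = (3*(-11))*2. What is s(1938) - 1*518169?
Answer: -29541657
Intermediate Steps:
A = -66 (A = -33*2 = -66)
s(S) = -8*S*(-66 + S) (s(S) = (-8*S)*(S - 66) = (-8*S)*(-66 + S) = -8*S*(-66 + S))
s(1938) - 1*518169 = 8*1938*(66 - 1*1938) - 1*518169 = 8*1938*(66 - 1938) - 518169 = 8*1938*(-1872) - 518169 = -29023488 - 518169 = -29541657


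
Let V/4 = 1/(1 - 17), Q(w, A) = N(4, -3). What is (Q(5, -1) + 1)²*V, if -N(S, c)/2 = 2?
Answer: -9/4 ≈ -2.2500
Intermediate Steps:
N(S, c) = -4 (N(S, c) = -2*2 = -4)
Q(w, A) = -4
V = -¼ (V = 4/(1 - 17) = 4/(-16) = 4*(-1/16) = -¼ ≈ -0.25000)
(Q(5, -1) + 1)²*V = (-4 + 1)²*(-¼) = (-3)²*(-¼) = 9*(-¼) = -9/4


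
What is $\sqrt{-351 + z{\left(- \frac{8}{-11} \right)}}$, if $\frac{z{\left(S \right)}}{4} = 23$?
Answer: $i \sqrt{259} \approx 16.093 i$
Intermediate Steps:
$z{\left(S \right)} = 92$ ($z{\left(S \right)} = 4 \cdot 23 = 92$)
$\sqrt{-351 + z{\left(- \frac{8}{-11} \right)}} = \sqrt{-351 + 92} = \sqrt{-259} = i \sqrt{259}$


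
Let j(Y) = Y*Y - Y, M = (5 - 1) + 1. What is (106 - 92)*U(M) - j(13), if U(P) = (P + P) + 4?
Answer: 40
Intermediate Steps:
M = 5 (M = 4 + 1 = 5)
j(Y) = Y² - Y
U(P) = 4 + 2*P (U(P) = 2*P + 4 = 4 + 2*P)
(106 - 92)*U(M) - j(13) = (106 - 92)*(4 + 2*5) - 13*(-1 + 13) = 14*(4 + 10) - 13*12 = 14*14 - 1*156 = 196 - 156 = 40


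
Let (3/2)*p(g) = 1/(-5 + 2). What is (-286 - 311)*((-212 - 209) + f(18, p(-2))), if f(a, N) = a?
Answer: 240591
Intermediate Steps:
p(g) = -2/9 (p(g) = 2/(3*(-5 + 2)) = (⅔)/(-3) = (⅔)*(-⅓) = -2/9)
(-286 - 311)*((-212 - 209) + f(18, p(-2))) = (-286 - 311)*((-212 - 209) + 18) = -597*(-421 + 18) = -597*(-403) = 240591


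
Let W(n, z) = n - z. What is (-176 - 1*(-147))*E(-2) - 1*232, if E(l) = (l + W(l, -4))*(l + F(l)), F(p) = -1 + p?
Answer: -232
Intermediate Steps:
E(l) = (-1 + 2*l)*(4 + 2*l) (E(l) = (l + (l - 1*(-4)))*(l + (-1 + l)) = (l + (l + 4))*(-1 + 2*l) = (l + (4 + l))*(-1 + 2*l) = (4 + 2*l)*(-1 + 2*l) = (-1 + 2*l)*(4 + 2*l))
(-176 - 1*(-147))*E(-2) - 1*232 = (-176 - 1*(-147))*(-4 + 4*(-2)**2 + 6*(-2)) - 1*232 = (-176 + 147)*(-4 + 4*4 - 12) - 232 = -29*(-4 + 16 - 12) - 232 = -29*0 - 232 = 0 - 232 = -232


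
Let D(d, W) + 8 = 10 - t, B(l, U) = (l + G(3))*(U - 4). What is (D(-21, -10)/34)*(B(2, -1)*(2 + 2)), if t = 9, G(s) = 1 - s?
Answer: 0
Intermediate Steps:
B(l, U) = (-4 + U)*(-2 + l) (B(l, U) = (l + (1 - 1*3))*(U - 4) = (l + (1 - 3))*(-4 + U) = (l - 2)*(-4 + U) = (-2 + l)*(-4 + U) = (-4 + U)*(-2 + l))
D(d, W) = -7 (D(d, W) = -8 + (10 - 1*9) = -8 + (10 - 9) = -8 + 1 = -7)
(D(-21, -10)/34)*(B(2, -1)*(2 + 2)) = (-7/34)*((8 - 4*2 - 2*(-1) - 1*2)*(2 + 2)) = (-7*1/34)*((8 - 8 + 2 - 2)*4) = -0*4 = -7/34*0 = 0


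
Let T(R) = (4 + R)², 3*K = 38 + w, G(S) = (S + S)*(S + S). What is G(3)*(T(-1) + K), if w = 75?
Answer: 1680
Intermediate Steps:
G(S) = 4*S² (G(S) = (2*S)*(2*S) = 4*S²)
K = 113/3 (K = (38 + 75)/3 = (⅓)*113 = 113/3 ≈ 37.667)
G(3)*(T(-1) + K) = (4*3²)*((4 - 1)² + 113/3) = (4*9)*(3² + 113/3) = 36*(9 + 113/3) = 36*(140/3) = 1680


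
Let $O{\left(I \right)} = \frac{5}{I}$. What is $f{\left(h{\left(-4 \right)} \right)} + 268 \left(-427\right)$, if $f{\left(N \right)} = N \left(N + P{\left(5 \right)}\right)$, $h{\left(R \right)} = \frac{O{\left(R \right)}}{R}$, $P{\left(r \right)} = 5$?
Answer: $- \frac{29295191}{256} \approx -1.1443 \cdot 10^{5}$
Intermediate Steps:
$h{\left(R \right)} = \frac{5}{R^{2}}$ ($h{\left(R \right)} = \frac{5 \frac{1}{R}}{R} = \frac{5}{R^{2}}$)
$f{\left(N \right)} = N \left(5 + N\right)$ ($f{\left(N \right)} = N \left(N + 5\right) = N \left(5 + N\right)$)
$f{\left(h{\left(-4 \right)} \right)} + 268 \left(-427\right) = \frac{5}{16} \left(5 + \frac{5}{16}\right) + 268 \left(-427\right) = 5 \cdot \frac{1}{16} \left(5 + 5 \cdot \frac{1}{16}\right) - 114436 = \frac{5 \left(5 + \frac{5}{16}\right)}{16} - 114436 = \frac{5}{16} \cdot \frac{85}{16} - 114436 = \frac{425}{256} - 114436 = - \frac{29295191}{256}$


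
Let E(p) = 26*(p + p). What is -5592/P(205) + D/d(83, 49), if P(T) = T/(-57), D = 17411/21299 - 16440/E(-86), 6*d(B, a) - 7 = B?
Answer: 11387226610666/7322276715 ≈ 1555.1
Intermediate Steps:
d(B, a) = 7/6 + B/6
E(p) = 52*p (E(p) = 26*(2*p) = 52*p)
D = 53502194/11906141 (D = 17411/21299 - 16440/(52*(-86)) = 17411*(1/21299) - 16440/(-4472) = 17411/21299 - 16440*(-1/4472) = 17411/21299 + 2055/559 = 53502194/11906141 ≈ 4.4937)
P(T) = -T/57 (P(T) = T*(-1/57) = -T/57)
-5592/P(205) + D/d(83, 49) = -5592/((-1/57*205)) + 53502194/(11906141*(7/6 + (1/6)*83)) = -5592/(-205/57) + 53502194/(11906141*(7/6 + 83/6)) = -5592*(-57/205) + (53502194/11906141)/15 = 318744/205 + (53502194/11906141)*(1/15) = 318744/205 + 53502194/178592115 = 11387226610666/7322276715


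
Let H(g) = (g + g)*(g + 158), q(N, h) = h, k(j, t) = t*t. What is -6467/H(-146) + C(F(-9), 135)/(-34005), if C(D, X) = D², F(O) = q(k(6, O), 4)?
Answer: 73284757/39717840 ≈ 1.8451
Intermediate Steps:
k(j, t) = t²
H(g) = 2*g*(158 + g) (H(g) = (2*g)*(158 + g) = 2*g*(158 + g))
F(O) = 4
-6467/H(-146) + C(F(-9), 135)/(-34005) = -6467*(-1/(292*(158 - 146))) + 4²/(-34005) = -6467/(2*(-146)*12) + 16*(-1/34005) = -6467/(-3504) - 16/34005 = -6467*(-1/3504) - 16/34005 = 6467/3504 - 16/34005 = 73284757/39717840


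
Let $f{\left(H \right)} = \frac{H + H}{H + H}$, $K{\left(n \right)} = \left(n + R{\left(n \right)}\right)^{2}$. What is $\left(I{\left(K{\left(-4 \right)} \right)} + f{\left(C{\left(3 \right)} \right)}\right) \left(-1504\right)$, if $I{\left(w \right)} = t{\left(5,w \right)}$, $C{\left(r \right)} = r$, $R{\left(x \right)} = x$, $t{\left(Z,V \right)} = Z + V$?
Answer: $-105280$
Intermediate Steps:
$t{\left(Z,V \right)} = V + Z$
$K{\left(n \right)} = 4 n^{2}$ ($K{\left(n \right)} = \left(n + n\right)^{2} = \left(2 n\right)^{2} = 4 n^{2}$)
$f{\left(H \right)} = 1$ ($f{\left(H \right)} = \frac{2 H}{2 H} = 2 H \frac{1}{2 H} = 1$)
$I{\left(w \right)} = 5 + w$ ($I{\left(w \right)} = w + 5 = 5 + w$)
$\left(I{\left(K{\left(-4 \right)} \right)} + f{\left(C{\left(3 \right)} \right)}\right) \left(-1504\right) = \left(\left(5 + 4 \left(-4\right)^{2}\right) + 1\right) \left(-1504\right) = \left(\left(5 + 4 \cdot 16\right) + 1\right) \left(-1504\right) = \left(\left(5 + 64\right) + 1\right) \left(-1504\right) = \left(69 + 1\right) \left(-1504\right) = 70 \left(-1504\right) = -105280$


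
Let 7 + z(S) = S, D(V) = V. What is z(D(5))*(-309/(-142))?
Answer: -309/71 ≈ -4.3521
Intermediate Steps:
z(S) = -7 + S
z(D(5))*(-309/(-142)) = (-7 + 5)*(-309/(-142)) = -(-618)*(-1)/142 = -2*309/142 = -309/71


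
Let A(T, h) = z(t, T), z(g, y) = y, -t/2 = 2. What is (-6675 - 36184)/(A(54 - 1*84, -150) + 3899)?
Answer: -42859/3869 ≈ -11.078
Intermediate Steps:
t = -4 (t = -2*2 = -4)
A(T, h) = T
(-6675 - 36184)/(A(54 - 1*84, -150) + 3899) = (-6675 - 36184)/((54 - 1*84) + 3899) = -42859/((54 - 84) + 3899) = -42859/(-30 + 3899) = -42859/3869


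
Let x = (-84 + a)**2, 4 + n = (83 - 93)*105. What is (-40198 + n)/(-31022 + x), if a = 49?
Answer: 41252/29797 ≈ 1.3844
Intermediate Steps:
n = -1054 (n = -4 + (83 - 93)*105 = -4 - 10*105 = -4 - 1050 = -1054)
x = 1225 (x = (-84 + 49)**2 = (-35)**2 = 1225)
(-40198 + n)/(-31022 + x) = (-40198 - 1054)/(-31022 + 1225) = -41252/(-29797) = -41252*(-1/29797) = 41252/29797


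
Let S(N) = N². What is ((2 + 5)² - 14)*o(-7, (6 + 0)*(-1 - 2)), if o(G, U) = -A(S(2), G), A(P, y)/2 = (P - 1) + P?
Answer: -490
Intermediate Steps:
A(P, y) = -2 + 4*P (A(P, y) = 2*((P - 1) + P) = 2*((-1 + P) + P) = 2*(-1 + 2*P) = -2 + 4*P)
o(G, U) = -14 (o(G, U) = -(-2 + 4*2²) = -(-2 + 4*4) = -(-2 + 16) = -1*14 = -14)
((2 + 5)² - 14)*o(-7, (6 + 0)*(-1 - 2)) = ((2 + 5)² - 14)*(-14) = (7² - 14)*(-14) = (49 - 14)*(-14) = 35*(-14) = -490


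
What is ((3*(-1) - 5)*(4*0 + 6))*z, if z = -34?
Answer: 1632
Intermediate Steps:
((3*(-1) - 5)*(4*0 + 6))*z = ((3*(-1) - 5)*(4*0 + 6))*(-34) = ((-3 - 5)*(0 + 6))*(-34) = -8*6*(-34) = -48*(-34) = 1632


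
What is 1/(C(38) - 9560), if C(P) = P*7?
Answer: -1/9294 ≈ -0.00010760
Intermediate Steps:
C(P) = 7*P
1/(C(38) - 9560) = 1/(7*38 - 9560) = 1/(266 - 9560) = 1/(-9294) = -1/9294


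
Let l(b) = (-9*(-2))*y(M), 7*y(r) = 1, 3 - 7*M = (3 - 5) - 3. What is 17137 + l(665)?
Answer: 119977/7 ≈ 17140.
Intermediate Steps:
M = 8/7 (M = 3/7 - ((3 - 5) - 3)/7 = 3/7 - (-2 - 3)/7 = 3/7 - ⅐*(-5) = 3/7 + 5/7 = 8/7 ≈ 1.1429)
y(r) = ⅐ (y(r) = (⅐)*1 = ⅐)
l(b) = 18/7 (l(b) = -9*(-2)*(⅐) = -3*(-6)*(⅐) = 18*(⅐) = 18/7)
17137 + l(665) = 17137 + 18/7 = 119977/7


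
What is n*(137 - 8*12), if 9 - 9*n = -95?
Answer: 4264/9 ≈ 473.78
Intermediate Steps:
n = 104/9 (n = 1 - 1/9*(-95) = 1 + 95/9 = 104/9 ≈ 11.556)
n*(137 - 8*12) = 104*(137 - 8*12)/9 = 104*(137 - 96)/9 = (104/9)*41 = 4264/9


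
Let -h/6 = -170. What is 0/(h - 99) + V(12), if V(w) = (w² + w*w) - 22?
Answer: 266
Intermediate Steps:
h = 1020 (h = -6*(-170) = 1020)
V(w) = -22 + 2*w² (V(w) = (w² + w²) - 22 = 2*w² - 22 = -22 + 2*w²)
0/(h - 99) + V(12) = 0/(1020 - 99) + (-22 + 2*12²) = 0/921 + (-22 + 2*144) = (1/921)*0 + (-22 + 288) = 0 + 266 = 266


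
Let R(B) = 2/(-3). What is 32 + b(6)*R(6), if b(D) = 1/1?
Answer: 94/3 ≈ 31.333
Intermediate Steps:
b(D) = 1
R(B) = -⅔ (R(B) = 2*(-⅓) = -⅔)
32 + b(6)*R(6) = 32 + 1*(-⅔) = 32 - ⅔ = 94/3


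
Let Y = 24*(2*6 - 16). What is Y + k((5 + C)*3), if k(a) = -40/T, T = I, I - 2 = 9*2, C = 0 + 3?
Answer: -98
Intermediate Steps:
C = 3
I = 20 (I = 2 + 9*2 = 2 + 18 = 20)
Y = -96 (Y = 24*(12 - 16) = 24*(-4) = -96)
T = 20
k(a) = -2 (k(a) = -40/20 = -40*1/20 = -2)
Y + k((5 + C)*3) = -96 - 2 = -98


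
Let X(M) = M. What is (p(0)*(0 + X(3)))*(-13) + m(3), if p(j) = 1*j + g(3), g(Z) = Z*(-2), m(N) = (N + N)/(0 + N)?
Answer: 236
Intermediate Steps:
m(N) = 2 (m(N) = (2*N)/N = 2)
g(Z) = -2*Z
p(j) = -6 + j (p(j) = 1*j - 2*3 = j - 6 = -6 + j)
(p(0)*(0 + X(3)))*(-13) + m(3) = ((-6 + 0)*(0 + 3))*(-13) + 2 = -6*3*(-13) + 2 = -18*(-13) + 2 = 234 + 2 = 236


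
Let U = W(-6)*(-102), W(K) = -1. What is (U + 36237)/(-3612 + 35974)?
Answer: 36339/32362 ≈ 1.1229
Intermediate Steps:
U = 102 (U = -1*(-102) = 102)
(U + 36237)/(-3612 + 35974) = (102 + 36237)/(-3612 + 35974) = 36339/32362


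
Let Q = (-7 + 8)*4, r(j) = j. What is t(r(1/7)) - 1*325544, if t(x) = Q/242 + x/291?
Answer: -80239104293/246477 ≈ -3.2554e+5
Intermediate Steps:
Q = 4 (Q = 1*4 = 4)
t(x) = 2/121 + x/291 (t(x) = 4/242 + x/291 = 4*(1/242) + x*(1/291) = 2/121 + x/291)
t(r(1/7)) - 1*325544 = (2/121 + (1/291)/7) - 1*325544 = (2/121 + (1/291)*(1/7)) - 325544 = (2/121 + 1/2037) - 325544 = 4195/246477 - 325544 = -80239104293/246477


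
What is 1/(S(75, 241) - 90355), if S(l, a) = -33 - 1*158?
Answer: -1/90546 ≈ -1.1044e-5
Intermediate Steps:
S(l, a) = -191 (S(l, a) = -33 - 158 = -191)
1/(S(75, 241) - 90355) = 1/(-191 - 90355) = 1/(-90546) = -1/90546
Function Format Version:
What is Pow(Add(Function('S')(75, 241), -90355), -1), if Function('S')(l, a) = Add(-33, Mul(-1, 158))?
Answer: Rational(-1, 90546) ≈ -1.1044e-5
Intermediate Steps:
Function('S')(l, a) = -191 (Function('S')(l, a) = Add(-33, -158) = -191)
Pow(Add(Function('S')(75, 241), -90355), -1) = Pow(Add(-191, -90355), -1) = Pow(-90546, -1) = Rational(-1, 90546)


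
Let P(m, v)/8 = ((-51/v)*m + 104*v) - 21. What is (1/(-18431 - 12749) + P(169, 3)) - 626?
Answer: -663572761/31180 ≈ -21282.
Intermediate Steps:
P(m, v) = -168 + 832*v - 408*m/v (P(m, v) = 8*(((-51/v)*m + 104*v) - 21) = 8*((-51*m/v + 104*v) - 21) = 8*((104*v - 51*m/v) - 21) = 8*(-21 + 104*v - 51*m/v) = -168 + 832*v - 408*m/v)
(1/(-18431 - 12749) + P(169, 3)) - 626 = (1/(-18431 - 12749) + (-168 + 832*3 - 408*169/3)) - 626 = (1/(-31180) + (-168 + 2496 - 408*169*⅓)) - 626 = (-1/31180 + (-168 + 2496 - 22984)) - 626 = (-1/31180 - 20656) - 626 = -644054081/31180 - 626 = -663572761/31180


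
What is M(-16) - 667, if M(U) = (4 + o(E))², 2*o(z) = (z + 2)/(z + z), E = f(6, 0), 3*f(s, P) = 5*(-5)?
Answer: -6494439/10000 ≈ -649.44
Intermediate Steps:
f(s, P) = -25/3 (f(s, P) = (5*(-5))/3 = (⅓)*(-25) = -25/3)
E = -25/3 ≈ -8.3333
o(z) = (2 + z)/(4*z) (o(z) = ((z + 2)/(z + z))/2 = ((2 + z)/((2*z)))/2 = ((2 + z)*(1/(2*z)))/2 = ((2 + z)/(2*z))/2 = (2 + z)/(4*z))
M(U) = 175561/10000 (M(U) = (4 + (2 - 25/3)/(4*(-25/3)))² = (4 + (¼)*(-3/25)*(-19/3))² = (4 + 19/100)² = (419/100)² = 175561/10000)
M(-16) - 667 = 175561/10000 - 667 = -6494439/10000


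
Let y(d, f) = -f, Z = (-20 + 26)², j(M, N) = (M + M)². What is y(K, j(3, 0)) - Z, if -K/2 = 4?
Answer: -72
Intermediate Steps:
K = -8 (K = -2*4 = -8)
j(M, N) = 4*M² (j(M, N) = (2*M)² = 4*M²)
Z = 36 (Z = 6² = 36)
y(K, j(3, 0)) - Z = -4*3² - 1*36 = -4*9 - 36 = -1*36 - 36 = -36 - 36 = -72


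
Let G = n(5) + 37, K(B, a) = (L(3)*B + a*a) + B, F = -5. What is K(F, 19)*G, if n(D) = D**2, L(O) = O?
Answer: 21142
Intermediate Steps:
K(B, a) = a**2 + 4*B (K(B, a) = (3*B + a*a) + B = (3*B + a**2) + B = (a**2 + 3*B) + B = a**2 + 4*B)
G = 62 (G = 5**2 + 37 = 25 + 37 = 62)
K(F, 19)*G = (19**2 + 4*(-5))*62 = (361 - 20)*62 = 341*62 = 21142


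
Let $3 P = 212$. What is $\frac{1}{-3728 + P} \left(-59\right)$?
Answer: $\frac{177}{10972} \approx 0.016132$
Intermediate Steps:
$P = \frac{212}{3}$ ($P = \frac{1}{3} \cdot 212 = \frac{212}{3} \approx 70.667$)
$\frac{1}{-3728 + P} \left(-59\right) = \frac{1}{-3728 + \frac{212}{3}} \left(-59\right) = \frac{1}{- \frac{10972}{3}} \left(-59\right) = \left(- \frac{3}{10972}\right) \left(-59\right) = \frac{177}{10972}$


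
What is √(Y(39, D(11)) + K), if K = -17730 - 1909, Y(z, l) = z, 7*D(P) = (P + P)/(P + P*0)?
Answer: 140*I ≈ 140.0*I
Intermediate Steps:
D(P) = 2/7 (D(P) = ((P + P)/(P + P*0))/7 = ((2*P)/(P + 0))/7 = ((2*P)/P)/7 = (⅐)*2 = 2/7)
K = -19639
√(Y(39, D(11)) + K) = √(39 - 19639) = √(-19600) = 140*I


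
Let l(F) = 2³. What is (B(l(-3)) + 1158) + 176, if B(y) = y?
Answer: 1342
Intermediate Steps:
l(F) = 8
(B(l(-3)) + 1158) + 176 = (8 + 1158) + 176 = 1166 + 176 = 1342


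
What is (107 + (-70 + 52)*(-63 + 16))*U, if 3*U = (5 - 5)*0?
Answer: 0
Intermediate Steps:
U = 0 (U = ((5 - 5)*0)/3 = (0*0)/3 = (1/3)*0 = 0)
(107 + (-70 + 52)*(-63 + 16))*U = (107 + (-70 + 52)*(-63 + 16))*0 = (107 - 18*(-47))*0 = (107 + 846)*0 = 953*0 = 0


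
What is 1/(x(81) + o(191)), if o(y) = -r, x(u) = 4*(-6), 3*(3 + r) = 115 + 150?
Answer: -3/328 ≈ -0.0091463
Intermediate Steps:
r = 256/3 (r = -3 + (115 + 150)/3 = -3 + (1/3)*265 = -3 + 265/3 = 256/3 ≈ 85.333)
x(u) = -24
o(y) = -256/3 (o(y) = -1*256/3 = -256/3)
1/(x(81) + o(191)) = 1/(-24 - 256/3) = 1/(-328/3) = -3/328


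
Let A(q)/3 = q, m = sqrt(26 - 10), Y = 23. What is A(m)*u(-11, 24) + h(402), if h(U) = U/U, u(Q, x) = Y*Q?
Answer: -3035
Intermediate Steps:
u(Q, x) = 23*Q
h(U) = 1
m = 4 (m = sqrt(16) = 4)
A(q) = 3*q
A(m)*u(-11, 24) + h(402) = (3*4)*(23*(-11)) + 1 = 12*(-253) + 1 = -3036 + 1 = -3035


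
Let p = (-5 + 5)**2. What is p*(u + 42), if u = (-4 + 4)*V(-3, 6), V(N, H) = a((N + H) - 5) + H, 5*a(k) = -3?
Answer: 0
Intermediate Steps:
a(k) = -3/5 (a(k) = (1/5)*(-3) = -3/5)
V(N, H) = -3/5 + H
u = 0 (u = (-4 + 4)*(-3/5 + 6) = 0*(27/5) = 0)
p = 0 (p = 0**2 = 0)
p*(u + 42) = 0*(0 + 42) = 0*42 = 0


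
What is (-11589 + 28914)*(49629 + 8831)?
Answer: 1012819500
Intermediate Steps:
(-11589 + 28914)*(49629 + 8831) = 17325*58460 = 1012819500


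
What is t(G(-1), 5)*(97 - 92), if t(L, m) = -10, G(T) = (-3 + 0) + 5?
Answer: -50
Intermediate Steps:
G(T) = 2 (G(T) = -3 + 5 = 2)
t(G(-1), 5)*(97 - 92) = -10*(97 - 92) = -10*5 = -50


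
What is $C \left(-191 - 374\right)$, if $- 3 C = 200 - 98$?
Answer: $19210$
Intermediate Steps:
$C = -34$ ($C = - \frac{200 - 98}{3} = \left(- \frac{1}{3}\right) 102 = -34$)
$C \left(-191 - 374\right) = - 34 \left(-191 - 374\right) = \left(-34\right) \left(-565\right) = 19210$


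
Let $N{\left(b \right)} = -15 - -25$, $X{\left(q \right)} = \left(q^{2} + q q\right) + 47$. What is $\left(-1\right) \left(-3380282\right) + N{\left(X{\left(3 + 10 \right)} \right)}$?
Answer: $3380292$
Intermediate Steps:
$X{\left(q \right)} = 47 + 2 q^{2}$ ($X{\left(q \right)} = \left(q^{2} + q^{2}\right) + 47 = 2 q^{2} + 47 = 47 + 2 q^{2}$)
$N{\left(b \right)} = 10$ ($N{\left(b \right)} = -15 + 25 = 10$)
$\left(-1\right) \left(-3380282\right) + N{\left(X{\left(3 + 10 \right)} \right)} = \left(-1\right) \left(-3380282\right) + 10 = 3380282 + 10 = 3380292$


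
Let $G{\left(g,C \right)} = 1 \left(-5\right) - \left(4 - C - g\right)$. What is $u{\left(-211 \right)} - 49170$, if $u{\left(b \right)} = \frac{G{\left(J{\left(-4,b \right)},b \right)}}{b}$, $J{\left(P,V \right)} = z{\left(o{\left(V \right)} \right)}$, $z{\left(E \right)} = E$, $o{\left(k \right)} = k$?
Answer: $- \frac{10374439}{211} \approx -49168.0$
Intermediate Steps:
$J{\left(P,V \right)} = V$
$G{\left(g,C \right)} = -9 + C + g$ ($G{\left(g,C \right)} = -5 - \left(4 - C - g\right) = -5 + \left(-4 + C + g\right) = -9 + C + g$)
$u{\left(b \right)} = \frac{-9 + 2 b}{b}$ ($u{\left(b \right)} = \frac{-9 + b + b}{b} = \frac{-9 + 2 b}{b}$)
$u{\left(-211 \right)} - 49170 = \left(2 - \frac{9}{-211}\right) - 49170 = \left(2 - - \frac{9}{211}\right) - 49170 = \left(2 + \frac{9}{211}\right) - 49170 = \frac{431}{211} - 49170 = - \frac{10374439}{211}$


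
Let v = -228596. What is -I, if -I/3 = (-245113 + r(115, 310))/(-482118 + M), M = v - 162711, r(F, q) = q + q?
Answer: 733479/873425 ≈ 0.83977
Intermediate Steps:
r(F, q) = 2*q
M = -391307 (M = -228596 - 162711 = -391307)
I = -733479/873425 (I = -3*(-245113 + 2*310)/(-482118 - 391307) = -3*(-245113 + 620)/(-873425) = -(-733479)*(-1)/873425 = -3*244493/873425 = -733479/873425 ≈ -0.83977)
-I = -1*(-733479/873425) = 733479/873425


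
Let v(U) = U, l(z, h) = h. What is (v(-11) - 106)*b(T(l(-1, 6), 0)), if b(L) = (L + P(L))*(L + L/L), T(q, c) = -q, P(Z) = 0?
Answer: -3510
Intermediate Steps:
b(L) = L*(1 + L) (b(L) = (L + 0)*(L + L/L) = L*(L + 1) = L*(1 + L))
(v(-11) - 106)*b(T(l(-1, 6), 0)) = (-11 - 106)*((-1*6)*(1 - 1*6)) = -(-702)*(1 - 6) = -(-702)*(-5) = -117*30 = -3510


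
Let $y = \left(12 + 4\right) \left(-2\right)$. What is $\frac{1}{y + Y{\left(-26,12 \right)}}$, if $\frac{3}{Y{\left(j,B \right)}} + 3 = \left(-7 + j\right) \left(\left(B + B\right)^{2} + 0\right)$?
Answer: $- \frac{6337}{202785} \approx -0.03125$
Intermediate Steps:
$Y{\left(j,B \right)} = \frac{3}{-3 + 4 B^{2} \left(-7 + j\right)}$ ($Y{\left(j,B \right)} = \frac{3}{-3 + \left(-7 + j\right) \left(\left(B + B\right)^{2} + 0\right)} = \frac{3}{-3 + \left(-7 + j\right) \left(\left(2 B\right)^{2} + 0\right)} = \frac{3}{-3 + \left(-7 + j\right) \left(4 B^{2} + 0\right)} = \frac{3}{-3 + \left(-7 + j\right) 4 B^{2}} = \frac{3}{-3 + 4 B^{2} \left(-7 + j\right)}$)
$y = -32$ ($y = 16 \left(-2\right) = -32$)
$\frac{1}{y + Y{\left(-26,12 \right)}} = \frac{1}{-32 + \frac{3}{-3 - 28 \cdot 12^{2} + 4 \left(-26\right) 12^{2}}} = \frac{1}{-32 + \frac{3}{-3 - 4032 + 4 \left(-26\right) 144}} = \frac{1}{-32 + \frac{3}{-3 - 4032 - 14976}} = \frac{1}{-32 + \frac{3}{-19011}} = \frac{1}{-32 + 3 \left(- \frac{1}{19011}\right)} = \frac{1}{-32 - \frac{1}{6337}} = \frac{1}{- \frac{202785}{6337}} = - \frac{6337}{202785}$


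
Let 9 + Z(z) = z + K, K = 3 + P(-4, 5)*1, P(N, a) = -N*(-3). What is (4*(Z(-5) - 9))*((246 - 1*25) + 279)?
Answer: -64000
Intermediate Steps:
P(N, a) = 3*N
K = -9 (K = 3 + (3*(-4))*1 = 3 - 12*1 = 3 - 12 = -9)
Z(z) = -18 + z (Z(z) = -9 + (z - 9) = -9 + (-9 + z) = -18 + z)
(4*(Z(-5) - 9))*((246 - 1*25) + 279) = (4*((-18 - 5) - 9))*((246 - 1*25) + 279) = (4*(-23 - 9))*((246 - 25) + 279) = (4*(-32))*(221 + 279) = -128*500 = -64000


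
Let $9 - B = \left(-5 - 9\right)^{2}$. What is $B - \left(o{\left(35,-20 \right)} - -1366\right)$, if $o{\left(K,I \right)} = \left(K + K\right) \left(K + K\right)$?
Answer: $-6453$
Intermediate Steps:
$B = -187$ ($B = 9 - \left(-5 - 9\right)^{2} = 9 - \left(-14\right)^{2} = 9 - 196 = -187$)
$o{\left(K,I \right)} = 4 K^{2}$ ($o{\left(K,I \right)} = 2 K 2 K = 4 K^{2}$)
$B - \left(o{\left(35,-20 \right)} - -1366\right) = -187 - \left(4 \cdot 35^{2} - -1366\right) = -187 - \left(4 \cdot 1225 + 1366\right) = -187 - \left(4900 + 1366\right) = -187 - 6266 = -6453$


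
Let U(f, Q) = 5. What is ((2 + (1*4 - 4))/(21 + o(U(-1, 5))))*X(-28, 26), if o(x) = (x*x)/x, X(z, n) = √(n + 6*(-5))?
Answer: 2*I/13 ≈ 0.15385*I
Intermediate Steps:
X(z, n) = √(-30 + n) (X(z, n) = √(n - 30) = √(-30 + n))
o(x) = x (o(x) = x²/x = x)
((2 + (1*4 - 4))/(21 + o(U(-1, 5))))*X(-28, 26) = ((2 + (1*4 - 4))/(21 + 5))*√(-30 + 26) = ((2 + (4 - 4))/26)*√(-4) = ((2 + 0)*(1/26))*(2*I) = (2*(1/26))*(2*I) = (2*I)/13 = 2*I/13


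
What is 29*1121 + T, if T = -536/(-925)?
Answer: 30071361/925 ≈ 32510.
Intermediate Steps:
T = 536/925 (T = -536*(-1/925) = 536/925 ≈ 0.57946)
29*1121 + T = 29*1121 + 536/925 = 32509 + 536/925 = 30071361/925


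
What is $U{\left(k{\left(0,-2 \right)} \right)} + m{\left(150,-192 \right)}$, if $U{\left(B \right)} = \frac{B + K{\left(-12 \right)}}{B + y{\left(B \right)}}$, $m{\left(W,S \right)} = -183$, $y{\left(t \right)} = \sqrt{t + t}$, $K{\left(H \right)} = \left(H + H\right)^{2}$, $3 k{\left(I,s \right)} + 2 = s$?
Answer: $- \frac{1777}{5} - \frac{431 i \sqrt{6}}{5} \approx -355.4 - 211.15 i$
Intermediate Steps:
$k{\left(I,s \right)} = - \frac{2}{3} + \frac{s}{3}$
$K{\left(H \right)} = 4 H^{2}$ ($K{\left(H \right)} = \left(2 H\right)^{2} = 4 H^{2}$)
$y{\left(t \right)} = \sqrt{2} \sqrt{t}$ ($y{\left(t \right)} = \sqrt{2 t} = \sqrt{2} \sqrt{t}$)
$U{\left(B \right)} = \frac{576 + B}{B + \sqrt{2} \sqrt{B}}$ ($U{\left(B \right)} = \frac{B + 4 \left(-12\right)^{2}}{B + \sqrt{2} \sqrt{B}} = \frac{B + 4 \cdot 144}{B + \sqrt{2} \sqrt{B}} = \frac{B + 576}{B + \sqrt{2} \sqrt{B}} = \frac{576 + B}{B + \sqrt{2} \sqrt{B}}$)
$U{\left(k{\left(0,-2 \right)} \right)} + m{\left(150,-192 \right)} = \frac{576 + \left(- \frac{2}{3} + \frac{1}{3} \left(-2\right)\right)}{\left(- \frac{2}{3} + \frac{1}{3} \left(-2\right)\right) + \sqrt{2} \sqrt{- \frac{2}{3} + \frac{1}{3} \left(-2\right)}} - 183 = \frac{576 - \frac{4}{3}}{\left(- \frac{2}{3} - \frac{2}{3}\right) + \sqrt{2} \sqrt{- \frac{2}{3} - \frac{2}{3}}} - 183 = \frac{576 - \frac{4}{3}}{- \frac{4}{3} + \sqrt{2} \sqrt{- \frac{4}{3}}} - 183 = \frac{1}{- \frac{4}{3} + \sqrt{2} \frac{2 i \sqrt{3}}{3}} \cdot \frac{1724}{3} - 183 = \frac{1}{- \frac{4}{3} + \frac{2 i \sqrt{6}}{3}} \cdot \frac{1724}{3} - 183 = \frac{1724}{3 \left(- \frac{4}{3} + \frac{2 i \sqrt{6}}{3}\right)} - 183 = -183 + \frac{1724}{3 \left(- \frac{4}{3} + \frac{2 i \sqrt{6}}{3}\right)}$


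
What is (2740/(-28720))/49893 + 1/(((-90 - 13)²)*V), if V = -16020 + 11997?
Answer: -1972935769/1019288878054812 ≈ -1.9356e-6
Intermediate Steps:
V = -4023
(2740/(-28720))/49893 + 1/(((-90 - 13)²)*V) = (2740/(-28720))/49893 + 1/((-90 - 13)²*(-4023)) = (2740*(-1/28720))*(1/49893) - 1/4023/(-103)² = -137/1436*1/49893 - 1/4023/10609 = -137/71646348 + (1/10609)*(-1/4023) = -137/71646348 - 1/42680007 = -1972935769/1019288878054812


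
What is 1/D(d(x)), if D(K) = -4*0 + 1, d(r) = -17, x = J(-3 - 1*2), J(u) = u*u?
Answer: 1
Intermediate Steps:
J(u) = u²
x = 25 (x = (-3 - 1*2)² = (-3 - 2)² = (-5)² = 25)
D(K) = 1 (D(K) = 0 + 1 = 1)
1/D(d(x)) = 1/1 = 1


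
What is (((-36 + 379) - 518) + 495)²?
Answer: 102400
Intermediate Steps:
(((-36 + 379) - 518) + 495)² = ((343 - 518) + 495)² = (-175 + 495)² = 320² = 102400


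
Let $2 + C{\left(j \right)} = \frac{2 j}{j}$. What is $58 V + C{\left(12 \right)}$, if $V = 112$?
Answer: $6496$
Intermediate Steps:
$C{\left(j \right)} = 0$ ($C{\left(j \right)} = -2 + \frac{2 j}{j} = -2 + 2 = 0$)
$58 V + C{\left(12 \right)} = 58 \cdot 112 + 0 = 6496 + 0 = 6496$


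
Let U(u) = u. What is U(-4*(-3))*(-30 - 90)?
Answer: -1440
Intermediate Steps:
U(-4*(-3))*(-30 - 90) = (-4*(-3))*(-30 - 90) = 12*(-120) = -1440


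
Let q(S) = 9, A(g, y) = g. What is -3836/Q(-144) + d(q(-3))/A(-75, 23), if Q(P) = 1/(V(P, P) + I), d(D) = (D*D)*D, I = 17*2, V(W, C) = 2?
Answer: -3452643/25 ≈ -1.3811e+5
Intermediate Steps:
I = 34
d(D) = D³ (d(D) = D²*D = D³)
Q(P) = 1/36 (Q(P) = 1/(2 + 34) = 1/36)
-3836/Q(-144) + d(q(-3))/A(-75, 23) = -3836/1/36 + 9³/(-75) = -3836*36 + 729*(-1/75) = -138096 - 243/25 = -3452643/25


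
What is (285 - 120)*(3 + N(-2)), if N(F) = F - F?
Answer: 495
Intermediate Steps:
N(F) = 0
(285 - 120)*(3 + N(-2)) = (285 - 120)*(3 + 0) = 165*3 = 495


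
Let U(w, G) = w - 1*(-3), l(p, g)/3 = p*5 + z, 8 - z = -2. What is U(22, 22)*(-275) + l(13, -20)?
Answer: -6650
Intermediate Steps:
z = 10 (z = 8 - 1*(-2) = 8 + 2 = 10)
l(p, g) = 30 + 15*p (l(p, g) = 3*(p*5 + 10) = 3*(5*p + 10) = 3*(10 + 5*p) = 30 + 15*p)
U(w, G) = 3 + w (U(w, G) = w + 3 = 3 + w)
U(22, 22)*(-275) + l(13, -20) = (3 + 22)*(-275) + (30 + 15*13) = 25*(-275) + (30 + 195) = -6875 + 225 = -6650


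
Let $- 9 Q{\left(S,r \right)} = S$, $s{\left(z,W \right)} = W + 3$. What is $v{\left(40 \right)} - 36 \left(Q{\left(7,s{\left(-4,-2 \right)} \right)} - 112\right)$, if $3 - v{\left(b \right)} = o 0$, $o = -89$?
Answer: $4063$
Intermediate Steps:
$s{\left(z,W \right)} = 3 + W$
$Q{\left(S,r \right)} = - \frac{S}{9}$
$v{\left(b \right)} = 3$ ($v{\left(b \right)} = 3 - \left(-89\right) 0 = 3 - 0 = 3 + 0 = 3$)
$v{\left(40 \right)} - 36 \left(Q{\left(7,s{\left(-4,-2 \right)} \right)} - 112\right) = 3 - 36 \left(\left(- \frac{1}{9}\right) 7 - 112\right) = 3 - 36 \left(- \frac{7}{9} - 112\right) = 3 - -4060 = 3 + 4060 = 4063$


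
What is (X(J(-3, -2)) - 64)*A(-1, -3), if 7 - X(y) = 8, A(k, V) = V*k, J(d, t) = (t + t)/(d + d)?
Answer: -195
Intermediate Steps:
J(d, t) = t/d (J(d, t) = (2*t)/((2*d)) = (2*t)*(1/(2*d)) = t/d)
X(y) = -1 (X(y) = 7 - 1*8 = 7 - 8 = -1)
(X(J(-3, -2)) - 64)*A(-1, -3) = (-1 - 64)*(-3*(-1)) = -65*3 = -195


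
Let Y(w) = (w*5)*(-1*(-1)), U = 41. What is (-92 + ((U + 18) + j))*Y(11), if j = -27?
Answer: -3300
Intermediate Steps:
Y(w) = 5*w (Y(w) = (5*w)*1 = 5*w)
(-92 + ((U + 18) + j))*Y(11) = (-92 + ((41 + 18) - 27))*(5*11) = (-92 + (59 - 27))*55 = (-92 + 32)*55 = -60*55 = -3300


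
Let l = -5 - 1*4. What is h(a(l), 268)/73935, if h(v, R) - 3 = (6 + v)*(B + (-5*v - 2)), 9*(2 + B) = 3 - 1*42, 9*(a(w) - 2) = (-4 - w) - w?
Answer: -19967/5988735 ≈ -0.0033341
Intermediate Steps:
l = -9 (l = -5 - 4 = -9)
a(w) = 14/9 - 2*w/9 (a(w) = 2 + ((-4 - w) - w)/9 = 2 + (-4 - 2*w)/9 = 2 + (-4/9 - 2*w/9) = 14/9 - 2*w/9)
B = -19/3 (B = -2 + (3 - 1*42)/9 = -2 + (3 - 42)/9 = -2 + (⅑)*(-39) = -2 - 13/3 = -19/3 ≈ -6.3333)
h(v, R) = 3 + (6 + v)*(-25/3 - 5*v) (h(v, R) = 3 + (6 + v)*(-19/3 + (-5*v - 2)) = 3 + (6 + v)*(-19/3 + (-2 - 5*v)) = 3 + (6 + v)*(-25/3 - 5*v))
h(a(l), 268)/73935 = (-47 - 5*(14/9 - 2/9*(-9))² - 115*(14/9 - 2/9*(-9))/3)/73935 = (-47 - 5*(14/9 + 2)² - 115*(14/9 + 2)/3)*(1/73935) = (-47 - 5*(32/9)² - 115/3*32/9)*(1/73935) = (-47 - 5*1024/81 - 3680/27)*(1/73935) = (-47 - 5120/81 - 3680/27)*(1/73935) = -19967/81*1/73935 = -19967/5988735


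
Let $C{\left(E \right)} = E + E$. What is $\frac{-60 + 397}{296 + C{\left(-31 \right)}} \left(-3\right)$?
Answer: $- \frac{337}{78} \approx -4.3205$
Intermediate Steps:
$C{\left(E \right)} = 2 E$
$\frac{-60 + 397}{296 + C{\left(-31 \right)}} \left(-3\right) = \frac{-60 + 397}{296 + 2 \left(-31\right)} \left(-3\right) = \frac{337}{296 - 62} \left(-3\right) = \frac{337}{234} \left(-3\right) = - \frac{337}{78}$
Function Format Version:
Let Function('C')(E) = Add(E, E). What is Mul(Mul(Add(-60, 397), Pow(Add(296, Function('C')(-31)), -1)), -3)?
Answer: Rational(-337, 78) ≈ -4.3205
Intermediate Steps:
Function('C')(E) = Mul(2, E)
Mul(Mul(Add(-60, 397), Pow(Add(296, Function('C')(-31)), -1)), -3) = Mul(Mul(Add(-60, 397), Pow(Add(296, Mul(2, -31)), -1)), -3) = Mul(Mul(337, Pow(Add(296, -62), -1)), -3) = Mul(Mul(337, Pow(234, -1)), -3) = Mul(Mul(337, Rational(1, 234)), -3) = Mul(Rational(337, 234), -3) = Rational(-337, 78)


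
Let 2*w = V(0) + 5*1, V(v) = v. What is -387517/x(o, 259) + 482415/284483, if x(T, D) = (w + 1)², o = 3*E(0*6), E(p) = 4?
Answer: -440944356509/13939667 ≈ -31632.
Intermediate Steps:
w = 5/2 (w = (0 + 5*1)/2 = (0 + 5)/2 = (½)*5 = 5/2 ≈ 2.5000)
o = 12 (o = 3*4 = 12)
x(T, D) = 49/4 (x(T, D) = (5/2 + 1)² = (7/2)² = 49/4)
-387517/x(o, 259) + 482415/284483 = -387517/49/4 + 482415/284483 = -387517*4/49 + 482415*(1/284483) = -1550068/49 + 482415/284483 = -440944356509/13939667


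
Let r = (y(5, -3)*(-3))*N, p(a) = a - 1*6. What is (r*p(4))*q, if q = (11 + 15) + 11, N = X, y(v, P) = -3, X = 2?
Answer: -1332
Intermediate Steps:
N = 2
p(a) = -6 + a (p(a) = a - 6 = -6 + a)
r = 18 (r = -3*(-3)*2 = 9*2 = 18)
q = 37 (q = 26 + 11 = 37)
(r*p(4))*q = (18*(-6 + 4))*37 = (18*(-2))*37 = -36*37 = -1332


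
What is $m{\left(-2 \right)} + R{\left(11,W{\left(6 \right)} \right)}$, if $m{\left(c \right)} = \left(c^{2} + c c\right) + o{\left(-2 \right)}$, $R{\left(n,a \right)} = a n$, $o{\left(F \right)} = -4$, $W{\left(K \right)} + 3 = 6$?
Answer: $37$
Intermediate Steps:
$W{\left(K \right)} = 3$ ($W{\left(K \right)} = -3 + 6 = 3$)
$m{\left(c \right)} = -4 + 2 c^{2}$ ($m{\left(c \right)} = \left(c^{2} + c c\right) - 4 = \left(c^{2} + c^{2}\right) - 4 = 2 c^{2} - 4 = -4 + 2 c^{2}$)
$m{\left(-2 \right)} + R{\left(11,W{\left(6 \right)} \right)} = \left(-4 + 2 \left(-2\right)^{2}\right) + 3 \cdot 11 = \left(-4 + 2 \cdot 4\right) + 33 = \left(-4 + 8\right) + 33 = 4 + 33 = 37$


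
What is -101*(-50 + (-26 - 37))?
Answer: 11413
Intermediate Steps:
-101*(-50 + (-26 - 37)) = -101*(-50 - 63) = -101*(-113) = 11413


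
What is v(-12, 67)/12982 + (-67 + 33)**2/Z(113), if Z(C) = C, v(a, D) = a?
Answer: 7502918/733483 ≈ 10.229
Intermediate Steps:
v(-12, 67)/12982 + (-67 + 33)**2/Z(113) = -12/12982 + (-67 + 33)**2/113 = -12*1/12982 + (-34)**2*(1/113) = -6/6491 + 1156*(1/113) = -6/6491 + 1156/113 = 7502918/733483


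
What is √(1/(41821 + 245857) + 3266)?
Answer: √270289691367622/287678 ≈ 57.149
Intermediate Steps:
√(1/(41821 + 245857) + 3266) = √(1/287678 + 3266) = √(939556349/287678) = √270289691367622/287678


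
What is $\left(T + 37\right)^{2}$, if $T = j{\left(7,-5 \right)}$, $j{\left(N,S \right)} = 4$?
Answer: $1681$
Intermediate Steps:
$T = 4$
$\left(T + 37\right)^{2} = \left(4 + 37\right)^{2} = 41^{2} = 1681$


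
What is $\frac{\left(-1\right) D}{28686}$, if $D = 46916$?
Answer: $- \frac{23458}{14343} \approx -1.6355$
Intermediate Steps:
$\frac{\left(-1\right) D}{28686} = \frac{\left(-1\right) 46916}{28686} = \left(-46916\right) \frac{1}{28686} = - \frac{23458}{14343}$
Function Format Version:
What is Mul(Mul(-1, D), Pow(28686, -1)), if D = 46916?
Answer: Rational(-23458, 14343) ≈ -1.6355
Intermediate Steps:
Mul(Mul(-1, D), Pow(28686, -1)) = Mul(Mul(-1, 46916), Pow(28686, -1)) = Mul(-46916, Rational(1, 28686)) = Rational(-23458, 14343)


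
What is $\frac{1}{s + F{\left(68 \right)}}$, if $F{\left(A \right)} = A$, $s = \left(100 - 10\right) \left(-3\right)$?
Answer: $- \frac{1}{202} \approx -0.0049505$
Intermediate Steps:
$s = -270$ ($s = 90 \left(-3\right) = -270$)
$\frac{1}{s + F{\left(68 \right)}} = \frac{1}{-270 + 68} = \frac{1}{-202} = - \frac{1}{202}$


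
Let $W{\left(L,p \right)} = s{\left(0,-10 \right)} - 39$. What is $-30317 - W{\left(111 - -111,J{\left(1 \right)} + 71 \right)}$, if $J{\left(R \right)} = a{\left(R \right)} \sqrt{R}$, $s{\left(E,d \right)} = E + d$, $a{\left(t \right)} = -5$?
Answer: $-30268$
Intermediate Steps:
$J{\left(R \right)} = - 5 \sqrt{R}$
$W{\left(L,p \right)} = -49$ ($W{\left(L,p \right)} = \left(0 - 10\right) - 39 = -10 - 39 = -49$)
$-30317 - W{\left(111 - -111,J{\left(1 \right)} + 71 \right)} = -30317 - -49 = -30317 + 49 = -30268$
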